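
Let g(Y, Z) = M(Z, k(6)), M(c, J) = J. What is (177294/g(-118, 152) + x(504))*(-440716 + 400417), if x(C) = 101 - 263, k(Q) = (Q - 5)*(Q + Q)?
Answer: -1177738275/2 ≈ -5.8887e+8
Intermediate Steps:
k(Q) = 2*Q*(-5 + Q) (k(Q) = (-5 + Q)*(2*Q) = 2*Q*(-5 + Q))
x(C) = -162
g(Y, Z) = 12 (g(Y, Z) = 2*6*(-5 + 6) = 2*6*1 = 12)
(177294/g(-118, 152) + x(504))*(-440716 + 400417) = (177294/12 - 162)*(-440716 + 400417) = (177294*(1/12) - 162)*(-40299) = (29549/2 - 162)*(-40299) = (29225/2)*(-40299) = -1177738275/2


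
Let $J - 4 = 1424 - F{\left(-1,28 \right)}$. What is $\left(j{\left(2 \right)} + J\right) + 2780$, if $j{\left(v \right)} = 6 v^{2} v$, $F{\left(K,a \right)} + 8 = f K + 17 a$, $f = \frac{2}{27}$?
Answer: $\frac{102278}{27} \approx 3788.1$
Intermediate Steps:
$f = \frac{2}{27}$ ($f = 2 \cdot \frac{1}{27} = \frac{2}{27} \approx 0.074074$)
$F{\left(K,a \right)} = -8 + 17 a + \frac{2 K}{27}$ ($F{\left(K,a \right)} = -8 + \left(\frac{2 K}{27} + 17 a\right) = -8 + \left(17 a + \frac{2 K}{27}\right) = -8 + 17 a + \frac{2 K}{27}$)
$j{\left(v \right)} = 6 v^{3}$
$J = \frac{25922}{27}$ ($J = 4 - \left(-1432 + 476 - \frac{2}{27}\right) = 4 + \left(1424 - \left(-8 + 476 - \frac{2}{27}\right)\right) = 4 + \left(1424 - \frac{12634}{27}\right) = 4 + \frac{25814}{27} = \frac{25922}{27} \approx 960.07$)
$\left(j{\left(2 \right)} + J\right) + 2780 = \left(6 \cdot 2^{3} + \frac{25922}{27}\right) + 2780 = \left(6 \cdot 8 + \frac{25922}{27}\right) + 2780 = \left(48 + \frac{25922}{27}\right) + 2780 = \frac{27218}{27} + 2780 = \frac{102278}{27}$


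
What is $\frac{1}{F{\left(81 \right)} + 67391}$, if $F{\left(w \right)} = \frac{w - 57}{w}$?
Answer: $\frac{27}{1819565} \approx 1.4839 \cdot 10^{-5}$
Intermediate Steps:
$F{\left(w \right)} = \frac{-57 + w}{w}$
$\frac{1}{F{\left(81 \right)} + 67391} = \frac{1}{\frac{-57 + 81}{81} + 67391} = \frac{1}{\frac{1}{81} \cdot 24 + 67391} = \frac{1}{\frac{8}{27} + 67391} = \frac{1}{\frac{1819565}{27}} = \frac{27}{1819565}$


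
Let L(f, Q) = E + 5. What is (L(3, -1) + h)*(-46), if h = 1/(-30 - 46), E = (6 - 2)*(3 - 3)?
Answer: -8717/38 ≈ -229.39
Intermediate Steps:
E = 0 (E = 4*0 = 0)
L(f, Q) = 5 (L(f, Q) = 0 + 5 = 5)
h = -1/76 (h = 1/(-76) = -1/76 ≈ -0.013158)
(L(3, -1) + h)*(-46) = (5 - 1/76)*(-46) = (379/76)*(-46) = -8717/38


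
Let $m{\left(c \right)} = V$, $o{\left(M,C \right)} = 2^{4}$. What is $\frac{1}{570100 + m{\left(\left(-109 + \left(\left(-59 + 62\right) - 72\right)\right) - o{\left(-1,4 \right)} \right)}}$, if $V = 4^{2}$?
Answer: $\frac{1}{570116} \approx 1.754 \cdot 10^{-6}$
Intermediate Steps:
$o{\left(M,C \right)} = 16$
$V = 16$
$m{\left(c \right)} = 16$
$\frac{1}{570100 + m{\left(\left(-109 + \left(\left(-59 + 62\right) - 72\right)\right) - o{\left(-1,4 \right)} \right)}} = \frac{1}{570100 + 16} = \frac{1}{570116}$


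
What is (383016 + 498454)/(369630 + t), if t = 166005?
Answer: 176294/107127 ≈ 1.6457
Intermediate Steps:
(383016 + 498454)/(369630 + t) = (383016 + 498454)/(369630 + 166005) = 881470/535635 = 881470*(1/535635) = 176294/107127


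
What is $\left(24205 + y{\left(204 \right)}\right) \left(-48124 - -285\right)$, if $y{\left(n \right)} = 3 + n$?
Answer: $-1167845668$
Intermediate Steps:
$\left(24205 + y{\left(204 \right)}\right) \left(-48124 - -285\right) = \left(24205 + \left(3 + 204\right)\right) \left(-48124 - -285\right) = \left(24205 + 207\right) \left(-48124 + 285\right) = 24412 \left(-47839\right) = -1167845668$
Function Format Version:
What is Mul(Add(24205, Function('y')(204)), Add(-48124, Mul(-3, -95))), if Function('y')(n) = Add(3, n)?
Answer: -1167845668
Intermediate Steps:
Mul(Add(24205, Function('y')(204)), Add(-48124, Mul(-3, -95))) = Mul(Add(24205, Add(3, 204)), Add(-48124, Mul(-3, -95))) = Mul(Add(24205, 207), Add(-48124, 285)) = Mul(24412, -47839) = -1167845668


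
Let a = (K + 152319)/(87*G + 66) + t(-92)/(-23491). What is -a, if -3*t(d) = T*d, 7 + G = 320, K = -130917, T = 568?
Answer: -3030782/71248203 ≈ -0.042538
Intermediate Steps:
G = 313 (G = -7 + 320 = 313)
t(d) = -568*d/3
a = 3030782/71248203 (a = (-130917 + 152319)/(87*313 + 66) - 568/3*(-92)/(-23491) = 21402/(27231 + 66) + (52256/3)*(-1/23491) = 21402/27297 - 52256/70473 = 21402*(1/27297) - 52256/70473 = 2378/3033 - 52256/70473 = 3030782/71248203 ≈ 0.042538)
-a = -1*3030782/71248203 = -3030782/71248203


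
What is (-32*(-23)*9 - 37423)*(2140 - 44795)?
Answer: 1313731345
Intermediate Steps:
(-32*(-23)*9 - 37423)*(2140 - 44795) = (736*9 - 37423)*(-42655) = (6624 - 37423)*(-42655) = -30799*(-42655) = 1313731345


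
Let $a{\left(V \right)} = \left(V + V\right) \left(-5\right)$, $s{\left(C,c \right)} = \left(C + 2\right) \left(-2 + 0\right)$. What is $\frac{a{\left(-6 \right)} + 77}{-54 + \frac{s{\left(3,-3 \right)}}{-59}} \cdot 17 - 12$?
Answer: $- \frac{175523}{3176} \approx -55.265$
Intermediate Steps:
$s{\left(C,c \right)} = -4 - 2 C$ ($s{\left(C,c \right)} = \left(2 + C\right) \left(-2\right) = -4 - 2 C$)
$a{\left(V \right)} = - 10 V$ ($a{\left(V \right)} = 2 V \left(-5\right) = - 10 V$)
$\frac{a{\left(-6 \right)} + 77}{-54 + \frac{s{\left(3,-3 \right)}}{-59}} \cdot 17 - 12 = \frac{\left(-10\right) \left(-6\right) + 77}{-54 + \frac{-4 - 6}{-59}} \cdot 17 - 12 = \frac{60 + 77}{-54 + \left(-4 - 6\right) \left(- \frac{1}{59}\right)} 17 - 12 = \frac{137}{-54 - - \frac{10}{59}} \cdot 17 - 12 = \frac{137}{-54 + \frac{10}{59}} \cdot 17 - 12 = \frac{137}{- \frac{3176}{59}} \cdot 17 - 12 = 137 \left(- \frac{59}{3176}\right) 17 - 12 = \left(- \frac{8083}{3176}\right) 17 - 12 = - \frac{137411}{3176} - 12 = - \frac{175523}{3176}$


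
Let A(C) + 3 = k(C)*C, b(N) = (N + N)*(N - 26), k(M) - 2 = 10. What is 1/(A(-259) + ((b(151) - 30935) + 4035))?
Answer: 1/7739 ≈ 0.00012922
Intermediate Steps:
k(M) = 12 (k(M) = 2 + 10 = 12)
b(N) = 2*N*(-26 + N) (b(N) = (2*N)*(-26 + N) = 2*N*(-26 + N))
A(C) = -3 + 12*C
1/(A(-259) + ((b(151) - 30935) + 4035)) = 1/((-3 + 12*(-259)) + ((2*151*(-26 + 151) - 30935) + 4035)) = 1/((-3 - 3108) + ((2*151*125 - 30935) + 4035)) = 1/(-3111 + ((37750 - 30935) + 4035)) = 1/(-3111 + (6815 + 4035)) = 1/(-3111 + 10850) = 1/7739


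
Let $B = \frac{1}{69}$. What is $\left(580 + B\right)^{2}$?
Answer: $\frac{1601680441}{4761} \approx 3.3642 \cdot 10^{5}$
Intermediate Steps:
$B = \frac{1}{69} \approx 0.014493$
$\left(580 + B\right)^{2} = \left(580 + \frac{1}{69}\right)^{2} = \left(\frac{40021}{69}\right)^{2} = \frac{1601680441}{4761}$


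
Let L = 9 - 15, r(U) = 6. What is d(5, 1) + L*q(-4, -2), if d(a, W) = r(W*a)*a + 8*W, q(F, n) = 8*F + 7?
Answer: 188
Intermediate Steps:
L = -6
q(F, n) = 7 + 8*F
d(a, W) = 6*a + 8*W
d(5, 1) + L*q(-4, -2) = (6*5 + 8*1) - 6*(7 + 8*(-4)) = (30 + 8) - 6*(7 - 32) = 38 - 6*(-25) = 38 + 150 = 188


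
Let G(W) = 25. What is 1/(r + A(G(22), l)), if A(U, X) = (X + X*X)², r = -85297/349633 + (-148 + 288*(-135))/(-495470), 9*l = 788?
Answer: 568289749364055/34164011648083863672067 ≈ 1.6634e-8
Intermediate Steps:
l = 788/9 (l = (⅑)*788 = 788/9 ≈ 87.556)
r = -14308313933/86616331255 (r = -85297*1/349633 + (-148 - 38880)*(-1/495470) = -85297/349633 - 39028*(-1/495470) = -85297/349633 + 19514/247735 = -14308313933/86616331255 ≈ -0.16519)
A(U, X) = (X + X²)²
1/(r + A(G(22), l)) = 1/(-14308313933/86616331255 + (788/9)²*(1 + 788/9)²) = 1/(-14308313933/86616331255 + 620944*(797/9)²/81) = 1/(-14308313933/86616331255 + (620944/81)*(635209/81)) = 1/(-14308313933/86616331255 + 394429217296/6561) = 1/(34164011648083863672067/568289749364055) = 568289749364055/34164011648083863672067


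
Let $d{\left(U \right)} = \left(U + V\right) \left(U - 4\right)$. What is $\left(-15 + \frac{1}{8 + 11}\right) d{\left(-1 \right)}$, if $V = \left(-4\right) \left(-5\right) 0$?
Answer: $- \frac{1420}{19} \approx -74.737$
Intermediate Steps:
$V = 0$ ($V = 20 \cdot 0 = 0$)
$d{\left(U \right)} = U \left(-4 + U\right)$ ($d{\left(U \right)} = \left(U + 0\right) \left(U - 4\right) = U \left(U - 4\right) = U \left(-4 + U\right)$)
$\left(-15 + \frac{1}{8 + 11}\right) d{\left(-1 \right)} = \left(-15 + \frac{1}{8 + 11}\right) \left(- (-4 - 1)\right) = \left(-15 + \frac{1}{19}\right) \left(\left(-1\right) \left(-5\right)\right) = \left(-15 + \frac{1}{19}\right) 5 = \left(- \frac{284}{19}\right) 5 = - \frac{1420}{19}$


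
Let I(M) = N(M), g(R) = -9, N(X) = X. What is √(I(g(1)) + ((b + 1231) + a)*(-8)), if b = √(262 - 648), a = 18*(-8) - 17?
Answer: √(-8569 - 8*I*√386) ≈ 0.8489 - 92.573*I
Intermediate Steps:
a = -161 (a = -144 - 17 = -161)
I(M) = M
b = I*√386 (b = √(-386) = I*√386 ≈ 19.647*I)
√(I(g(1)) + ((b + 1231) + a)*(-8)) = √(-9 + ((I*√386 + 1231) - 161)*(-8)) = √(-9 + ((1231 + I*√386) - 161)*(-8)) = √(-9 + (1070 + I*√386)*(-8)) = √(-9 + (-8560 - 8*I*√386)) = √(-8569 - 8*I*√386)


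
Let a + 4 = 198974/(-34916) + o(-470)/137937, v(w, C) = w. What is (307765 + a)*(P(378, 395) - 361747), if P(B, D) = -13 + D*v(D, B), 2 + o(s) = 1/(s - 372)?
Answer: -32095274119049163558535/506905922733 ≈ -6.3316e+10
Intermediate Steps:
o(s) = -2 + 1/(-372 + s) (o(s) = -2 + 1/(s - 372) = -2 + 1/(-372 + s))
a = -4916309561264/506905922733 (a = -4 + (198974/(-34916) + ((745 - 2*(-470))/(-372 - 470))/137937) = -4 + (198974*(-1/34916) + ((745 + 940)/(-842))*(1/137937)) = -4 + (-99487/17458 - 1/842*1685*(1/137937)) = -4 + (-99487/17458 - 1685/842*1/137937) = -4 + (-99487/17458 - 1685/116142954) = -4 - 2888685870332/506905922733 = -4916309561264/506905922733 ≈ -9.6987)
P(B, D) = -13 + D² (P(B, D) = -13 + D*D = -13 + D²)
(307765 + a)*(P(378, 395) - 361747) = (307765 - 4916309561264/506905922733)*((-13 + 395²) - 361747) = 156002985000360481*((-13 + 156025) - 361747)/506905922733 = 156002985000360481*(156012 - 361747)/506905922733 = (156002985000360481/506905922733)*(-205735) = -32095274119049163558535/506905922733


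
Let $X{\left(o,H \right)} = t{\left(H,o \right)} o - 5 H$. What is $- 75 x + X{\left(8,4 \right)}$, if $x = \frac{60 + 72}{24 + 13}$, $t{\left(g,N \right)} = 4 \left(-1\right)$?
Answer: $- \frac{11824}{37} \approx -319.57$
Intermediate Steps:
$t{\left(g,N \right)} = -4$
$X{\left(o,H \right)} = - 5 H - 4 o$ ($X{\left(o,H \right)} = - 4 o - 5 H = - 5 H - 4 o$)
$x = \frac{132}{37} \approx 3.5676$
$- 75 x + X{\left(8,4 \right)} = \left(-75\right) \frac{132}{37} - 52 = - \frac{9900}{37} - 52 = - \frac{11824}{37}$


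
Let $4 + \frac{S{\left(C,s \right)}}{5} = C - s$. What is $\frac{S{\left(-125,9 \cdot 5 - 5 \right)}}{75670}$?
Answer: $- \frac{169}{15134} \approx -0.011167$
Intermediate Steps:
$S{\left(C,s \right)} = -20 - 5 s + 5 C$ ($S{\left(C,s \right)} = -20 + 5 \left(C - s\right) = -20 + \left(- 5 s + 5 C\right) = -20 - 5 s + 5 C$)
$\frac{S{\left(-125,9 \cdot 5 - 5 \right)}}{75670} = \frac{-20 - 5 \left(9 \cdot 5 - 5\right) + 5 \left(-125\right)}{75670} = \left(-20 - 5 \left(45 - 5\right) - 625\right) \frac{1}{75670} = \left(-20 - 200 - 625\right) \frac{1}{75670} = \left(-845\right) \frac{1}{75670} = - \frac{169}{15134}$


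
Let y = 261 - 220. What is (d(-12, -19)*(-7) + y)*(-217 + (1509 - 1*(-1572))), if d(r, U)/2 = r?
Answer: 598576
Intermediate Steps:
d(r, U) = 2*r
y = 41
(d(-12, -19)*(-7) + y)*(-217 + (1509 - 1*(-1572))) = ((2*(-12))*(-7) + 41)*(-217 + (1509 - 1*(-1572))) = (-24*(-7) + 41)*(-217 + (1509 + 1572)) = (168 + 41)*(-217 + 3081) = 209*2864 = 598576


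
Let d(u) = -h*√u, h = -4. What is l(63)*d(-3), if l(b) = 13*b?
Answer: 3276*I*√3 ≈ 5674.2*I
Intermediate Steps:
d(u) = 4*√u (d(u) = -(-4)*√u = 4*√u)
l(63)*d(-3) = (13*63)*(4*√(-3)) = 819*(4*(I*√3)) = 819*(4*I*√3) = 3276*I*√3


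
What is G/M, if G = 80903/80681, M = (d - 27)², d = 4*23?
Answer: 80903/340877225 ≈ 0.00023734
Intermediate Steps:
d = 92
M = 4225 (M = (92 - 27)² = 65² = 4225)
G = 80903/80681 (G = 80903*(1/80681) = 80903/80681 ≈ 1.0028)
G/M = (80903/80681)/4225 = (80903/80681)*(1/4225) = 80903/340877225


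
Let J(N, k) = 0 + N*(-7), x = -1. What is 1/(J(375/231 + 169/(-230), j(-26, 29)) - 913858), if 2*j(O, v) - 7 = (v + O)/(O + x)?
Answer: -2530/2312076477 ≈ -1.0943e-6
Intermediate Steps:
j(O, v) = 7/2 + (O + v)/(2*(-1 + O)) (j(O, v) = 7/2 + ((v + O)/(O - 1))/2 = 7/2 + ((O + v)/(-1 + O))/2 = 7/2 + (O + v)/(2*(-1 + O)))
J(N, k) = -7*N (J(N, k) = 0 - 7*N = -7*N)
1/(J(375/231 + 169/(-230), j(-26, 29)) - 913858) = 1/(-7*(375/231 + 169/(-230)) - 913858) = 1/(-7*(375*(1/231) + 169*(-1/230)) - 913858) = 1/(-7*(125/77 - 169/230) - 913858) = 1/(-7*15737/17710 - 913858) = 1/(-15737/2530 - 913858) = 1/(-2312076477/2530) = -2530/2312076477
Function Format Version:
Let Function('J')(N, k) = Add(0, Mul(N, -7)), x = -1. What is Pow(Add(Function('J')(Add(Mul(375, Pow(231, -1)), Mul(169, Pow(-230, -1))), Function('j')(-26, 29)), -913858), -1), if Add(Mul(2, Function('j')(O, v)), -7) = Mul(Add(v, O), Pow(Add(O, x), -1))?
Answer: Rational(-2530, 2312076477) ≈ -1.0943e-6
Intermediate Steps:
Function('j')(O, v) = Add(Rational(7, 2), Mul(Rational(1, 2), Pow(Add(-1, O), -1), Add(O, v))) (Function('j')(O, v) = Add(Rational(7, 2), Mul(Rational(1, 2), Mul(Add(v, O), Pow(Add(O, -1), -1)))) = Add(Rational(7, 2), Mul(Rational(1, 2), Mul(Add(O, v), Pow(Add(-1, O), -1)))) = Add(Rational(7, 2), Mul(Rational(1, 2), Mul(Pow(Add(-1, O), -1), Add(O, v)))) = Add(Rational(7, 2), Mul(Rational(1, 2), Pow(Add(-1, O), -1), Add(O, v))))
Function('J')(N, k) = Mul(-7, N) (Function('J')(N, k) = Add(0, Mul(-7, N)) = Mul(-7, N))
Pow(Add(Function('J')(Add(Mul(375, Pow(231, -1)), Mul(169, Pow(-230, -1))), Function('j')(-26, 29)), -913858), -1) = Pow(Add(Mul(-7, Add(Mul(375, Pow(231, -1)), Mul(169, Pow(-230, -1)))), -913858), -1) = Pow(Add(Mul(-7, Add(Mul(375, Rational(1, 231)), Mul(169, Rational(-1, 230)))), -913858), -1) = Pow(Add(Mul(-7, Add(Rational(125, 77), Rational(-169, 230))), -913858), -1) = Pow(Add(Mul(-7, Rational(15737, 17710)), -913858), -1) = Pow(Add(Rational(-15737, 2530), -913858), -1) = Pow(Rational(-2312076477, 2530), -1) = Rational(-2530, 2312076477)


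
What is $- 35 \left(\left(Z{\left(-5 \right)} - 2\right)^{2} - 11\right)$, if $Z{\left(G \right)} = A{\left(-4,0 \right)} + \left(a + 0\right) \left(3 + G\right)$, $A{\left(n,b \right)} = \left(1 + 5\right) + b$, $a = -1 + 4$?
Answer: $245$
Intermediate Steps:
$a = 3$
$A{\left(n,b \right)} = 6 + b$
$Z{\left(G \right)} = 15 + 3 G$ ($Z{\left(G \right)} = \left(6 + 0\right) + \left(3 + 0\right) \left(3 + G\right) = 6 + 3 \left(3 + G\right) = 6 + \left(9 + 3 G\right) = 15 + 3 G$)
$- 35 \left(\left(Z{\left(-5 \right)} - 2\right)^{2} - 11\right) = - 35 \left(\left(\left(15 + 3 \left(-5\right)\right) - 2\right)^{2} - 11\right) = - 35 \left(\left(\left(15 - 15\right) - 2\right)^{2} - 11\right) = - 35 \left(\left(0 - 2\right)^{2} - 11\right) = - 35 \left(\left(-2\right)^{2} - 11\right) = - 35 \left(4 - 11\right) = \left(-35\right) \left(-7\right) = 245$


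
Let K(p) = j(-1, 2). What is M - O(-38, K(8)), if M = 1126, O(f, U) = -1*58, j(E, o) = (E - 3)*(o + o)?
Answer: 1184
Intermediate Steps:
j(E, o) = 2*o*(-3 + E) (j(E, o) = (-3 + E)*(2*o) = 2*o*(-3 + E))
K(p) = -16 (K(p) = 2*2*(-3 - 1) = 2*2*(-4) = -16)
O(f, U) = -58
M - O(-38, K(8)) = 1126 - 1*(-58) = 1126 + 58 = 1184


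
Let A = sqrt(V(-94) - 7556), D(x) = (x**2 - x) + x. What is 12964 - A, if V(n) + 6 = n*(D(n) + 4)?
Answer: 12964 - I*sqrt(838522) ≈ 12964.0 - 915.71*I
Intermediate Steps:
D(x) = x**2
V(n) = -6 + n*(4 + n**2) (V(n) = -6 + n*(n**2 + 4) = -6 + n*(4 + n**2))
A = I*sqrt(838522) (A = sqrt((-6 + (-94)**3 + 4*(-94)) - 7556) = sqrt((-6 - 830584 - 376) - 7556) = sqrt(-830966 - 7556) = sqrt(-838522) = I*sqrt(838522) ≈ 915.71*I)
12964 - A = 12964 - I*sqrt(838522)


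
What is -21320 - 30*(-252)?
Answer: -13760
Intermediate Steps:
-21320 - 30*(-252) = -21320 - 1*(-7560) = -21320 + 7560 = -13760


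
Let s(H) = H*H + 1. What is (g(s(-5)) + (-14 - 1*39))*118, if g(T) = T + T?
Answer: -118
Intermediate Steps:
s(H) = 1 + H**2 (s(H) = H**2 + 1 = 1 + H**2)
g(T) = 2*T
(g(s(-5)) + (-14 - 1*39))*118 = (2*(1 + (-5)**2) + (-14 - 1*39))*118 = (2*(1 + 25) + (-14 - 39))*118 = (2*26 - 53)*118 = (52 - 53)*118 = -1*118 = -118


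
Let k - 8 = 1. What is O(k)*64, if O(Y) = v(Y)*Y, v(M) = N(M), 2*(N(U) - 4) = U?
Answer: 4896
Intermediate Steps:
N(U) = 4 + U/2
k = 9 (k = 8 + 1 = 9)
v(M) = 4 + M/2
O(Y) = Y*(4 + Y/2) (O(Y) = (4 + Y/2)*Y = Y*(4 + Y/2))
O(k)*64 = ((½)*9*(8 + 9))*64 = ((½)*9*17)*64 = (153/2)*64 = 4896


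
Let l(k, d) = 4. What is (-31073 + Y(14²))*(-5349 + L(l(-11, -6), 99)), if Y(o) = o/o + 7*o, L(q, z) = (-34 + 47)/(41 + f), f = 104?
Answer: 4607016480/29 ≈ 1.5886e+8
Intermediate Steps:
L(q, z) = 13/145 (L(q, z) = (-34 + 47)/(41 + 104) = 13/145)
Y(o) = 1 + 7*o
(-31073 + Y(14²))*(-5349 + L(l(-11, -6), 99)) = (-31073 + (1 + 7*14²))*(-5349 + 13/145) = (-31073 + (1 + 7*196))*(-775592/145) = (-31073 + (1 + 1372))*(-775592/145) = (-31073 + 1373)*(-775592/145) = -29700*(-775592/145) = 4607016480/29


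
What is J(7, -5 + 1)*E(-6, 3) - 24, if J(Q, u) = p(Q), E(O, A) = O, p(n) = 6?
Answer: -60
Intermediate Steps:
J(Q, u) = 6
J(7, -5 + 1)*E(-6, 3) - 24 = 6*(-6) - 24 = -36 - 24 = -60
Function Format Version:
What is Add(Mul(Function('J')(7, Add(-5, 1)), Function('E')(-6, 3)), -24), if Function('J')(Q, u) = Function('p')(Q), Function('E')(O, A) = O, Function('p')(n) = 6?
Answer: -60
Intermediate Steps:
Function('J')(Q, u) = 6
Add(Mul(Function('J')(7, Add(-5, 1)), Function('E')(-6, 3)), -24) = Add(Mul(6, -6), -24) = Add(-36, -24) = -60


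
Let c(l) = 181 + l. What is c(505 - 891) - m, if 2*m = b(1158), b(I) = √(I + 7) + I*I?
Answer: -670687 - √1165/2 ≈ -6.7070e+5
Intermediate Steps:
b(I) = I² + √(7 + I) (b(I) = √(7 + I) + I² = I² + √(7 + I))
m = 670482 + √1165/2 (m = (1158² + √(7 + 1158))/2 = (1340964 + √1165)/2 = 670482 + √1165/2 ≈ 6.7050e+5)
c(505 - 891) - m = (181 + (505 - 891)) - (670482 + √1165/2) = (181 - 386) + (-670482 - √1165/2) = -205 + (-670482 - √1165/2) = -670687 - √1165/2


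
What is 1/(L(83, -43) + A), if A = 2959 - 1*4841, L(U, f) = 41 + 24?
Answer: -1/1817 ≈ -0.00055036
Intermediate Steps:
L(U, f) = 65
A = -1882 (A = 2959 - 4841 = -1882)
1/(L(83, -43) + A) = 1/(65 - 1882) = 1/(-1817) = -1/1817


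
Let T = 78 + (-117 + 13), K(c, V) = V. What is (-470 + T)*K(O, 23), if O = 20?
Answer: -11408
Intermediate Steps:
T = -26 (T = 78 - 104 = -26)
(-470 + T)*K(O, 23) = (-470 - 26)*23 = -496*23 = -11408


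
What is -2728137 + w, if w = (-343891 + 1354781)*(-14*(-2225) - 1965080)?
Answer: -1954993225837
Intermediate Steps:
w = -1954990497700 (w = 1010890*(31150 - 1965080) = 1010890*(-1933930) = -1954990497700)
-2728137 + w = -2728137 - 1954990497700 = -1954993225837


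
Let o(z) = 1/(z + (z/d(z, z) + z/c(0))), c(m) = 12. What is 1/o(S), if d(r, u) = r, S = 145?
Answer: 1897/12 ≈ 158.08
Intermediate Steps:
o(z) = 1/(1 + 13*z/12) (o(z) = 1/(z + (z/z + z/12)) = 1/(z + (1 + z*(1/12))) = 1/(z + (1 + z/12)) = 1/(1 + 13*z/12))
1/o(S) = 1/(12/(12 + 13*145)) = 1/(12/(12 + 1885)) = 1/(12/1897) = 1897/12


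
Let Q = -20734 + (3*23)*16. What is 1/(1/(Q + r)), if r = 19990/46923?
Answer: -921078500/46923 ≈ -19630.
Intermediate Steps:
r = 19990/46923 (r = 19990*(1/46923) = 19990/46923 ≈ 0.42602)
Q = -19630 (Q = -20734 + 69*16 = -20734 + 1104 = -19630)
1/(1/(Q + r)) = 1/(1/(-19630 + 19990/46923)) = 1/(1/(-921078500/46923)) = 1/(-46923/921078500) = -921078500/46923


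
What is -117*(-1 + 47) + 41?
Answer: -5341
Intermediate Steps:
-117*(-1 + 47) + 41 = -117*46 + 41 = -5382 + 41 = -5341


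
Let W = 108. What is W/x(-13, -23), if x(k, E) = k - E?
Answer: 54/5 ≈ 10.800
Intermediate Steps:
W/x(-13, -23) = 108/(-13 - 1*(-23)) = 108/(-13 + 23) = 108/10 = 108*(⅒) = 54/5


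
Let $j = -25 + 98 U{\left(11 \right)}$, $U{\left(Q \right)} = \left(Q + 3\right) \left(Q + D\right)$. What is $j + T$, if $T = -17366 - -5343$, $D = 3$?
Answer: $7160$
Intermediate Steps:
$T = -12023$ ($T = -17366 + 5343 = -12023$)
$U{\left(Q \right)} = \left(3 + Q\right)^{2}$ ($U{\left(Q \right)} = \left(Q + 3\right) \left(Q + 3\right) = \left(3 + Q\right) \left(3 + Q\right) = \left(3 + Q\right)^{2}$)
$j = 19183$ ($j = -25 + 98 \left(9 + 11^{2} + 6 \cdot 11\right) = -25 + 98 \left(9 + 121 + 66\right) = -25 + 98 \cdot 196 = -25 + 19208 = 19183$)
$j + T = 19183 - 12023 = 7160$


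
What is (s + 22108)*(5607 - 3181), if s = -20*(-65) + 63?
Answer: 56940646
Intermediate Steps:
s = 1363 (s = 1300 + 63 = 1363)
(s + 22108)*(5607 - 3181) = (1363 + 22108)*(5607 - 3181) = 23471*2426 = 56940646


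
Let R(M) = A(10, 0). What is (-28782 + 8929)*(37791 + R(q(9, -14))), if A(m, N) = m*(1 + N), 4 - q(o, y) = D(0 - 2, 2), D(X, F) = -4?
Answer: -750463253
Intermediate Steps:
q(o, y) = 8 (q(o, y) = 4 - 1*(-4) = 4 + 4 = 8)
R(M) = 10 (R(M) = 10*(1 + 0) = 10*1 = 10)
(-28782 + 8929)*(37791 + R(q(9, -14))) = (-28782 + 8929)*(37791 + 10) = -19853*37801 = -750463253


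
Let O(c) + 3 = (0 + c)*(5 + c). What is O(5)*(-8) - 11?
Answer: -387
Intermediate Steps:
O(c) = -3 + c*(5 + c) (O(c) = -3 + (0 + c)*(5 + c) = -3 + c*(5 + c))
O(5)*(-8) - 11 = (-3 + 5² + 5*5)*(-8) - 11 = (-3 + 25 + 25)*(-8) - 11 = 47*(-8) - 11 = -376 - 11 = -387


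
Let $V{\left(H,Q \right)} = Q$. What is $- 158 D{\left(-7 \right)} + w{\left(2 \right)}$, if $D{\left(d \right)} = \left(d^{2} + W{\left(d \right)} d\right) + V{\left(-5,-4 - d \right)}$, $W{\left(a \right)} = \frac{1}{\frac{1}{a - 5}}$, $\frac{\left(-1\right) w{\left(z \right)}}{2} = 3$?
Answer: $-21494$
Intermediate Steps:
$w{\left(z \right)} = -6$ ($w{\left(z \right)} = \left(-2\right) 3 = -6$)
$W{\left(a \right)} = -5 + a$ ($W{\left(a \right)} = \frac{1}{\frac{1}{-5 + a}} = -5 + a$)
$D{\left(d \right)} = -4 + d^{2} - d + d \left(-5 + d\right)$ ($D{\left(d \right)} = \left(d^{2} + \left(-5 + d\right) d\right) - \left(4 + d\right) = \left(d^{2} + d \left(-5 + d\right)\right) - \left(4 + d\right) = -4 + d^{2} - d + d \left(-5 + d\right)$)
$- 158 D{\left(-7 \right)} + w{\left(2 \right)} = - 158 \left(-4 - -42 + 2 \left(-7\right)^{2}\right) - 6 = - 158 \left(-4 + 42 + 2 \cdot 49\right) - 6 = - 158 \left(-4 + 42 + 98\right) - 6 = \left(-158\right) 136 - 6 = -21488 - 6 = -21494$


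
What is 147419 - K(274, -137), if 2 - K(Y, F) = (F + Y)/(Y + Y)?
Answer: 589669/4 ≈ 1.4742e+5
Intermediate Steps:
K(Y, F) = 2 - (F + Y)/(2*Y) (K(Y, F) = 2 - (F + Y)/(Y + Y) = 2 - (F + Y)/(2*Y))
147419 - K(274, -137) = 147419 - (-1*(-137) + 3*274)/(2*274) = 147419 - (137 + 822)/(2*274) = 147419 - 959/(2*274) = 147419 - 1*7/4 = 147419 - 7/4 = 589669/4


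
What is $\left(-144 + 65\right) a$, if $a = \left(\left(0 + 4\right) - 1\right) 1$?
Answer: $-237$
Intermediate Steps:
$a = 3$ ($a = \left(4 - 1\right) 1 = 3 \cdot 1 = 3$)
$\left(-144 + 65\right) a = \left(-144 + 65\right) 3 = \left(-79\right) 3 = -237$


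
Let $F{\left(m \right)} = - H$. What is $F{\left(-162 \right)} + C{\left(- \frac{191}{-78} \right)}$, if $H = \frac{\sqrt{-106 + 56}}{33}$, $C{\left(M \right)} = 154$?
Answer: $154 - \frac{5 i \sqrt{2}}{33} \approx 154.0 - 0.21427 i$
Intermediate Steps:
$H = \frac{5 i \sqrt{2}}{33}$ ($H = \sqrt{-50} \cdot \frac{1}{33} = 5 i \sqrt{2} \cdot \frac{1}{33} = \frac{5 i \sqrt{2}}{33} \approx 0.21427 i$)
$F{\left(m \right)} = - \frac{5 i \sqrt{2}}{33}$
$F{\left(-162 \right)} + C{\left(- \frac{191}{-78} \right)} = - \frac{5 i \sqrt{2}}{33} + 154 = 154 - \frac{5 i \sqrt{2}}{33}$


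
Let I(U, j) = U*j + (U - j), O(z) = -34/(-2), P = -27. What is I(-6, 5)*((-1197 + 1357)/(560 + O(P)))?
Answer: -6560/577 ≈ -11.369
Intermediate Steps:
O(z) = 17 (O(z) = -34*(-½) = 17)
I(U, j) = U - j + U*j
I(-6, 5)*((-1197 + 1357)/(560 + O(P))) = (-6 - 1*5 - 6*5)*((-1197 + 1357)/(560 + 17)) = (-6 - 5 - 30)*(160/577) = -6560/577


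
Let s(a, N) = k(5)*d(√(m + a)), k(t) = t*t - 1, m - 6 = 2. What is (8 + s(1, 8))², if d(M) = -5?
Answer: 12544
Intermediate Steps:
m = 8 (m = 6 + 2 = 8)
k(t) = -1 + t² (k(t) = t² - 1 = -1 + t²)
s(a, N) = -120 (s(a, N) = (-1 + 5²)*(-5) = (-1 + 25)*(-5) = 24*(-5) = -120)
(8 + s(1, 8))² = (8 - 120)² = (-112)² = 12544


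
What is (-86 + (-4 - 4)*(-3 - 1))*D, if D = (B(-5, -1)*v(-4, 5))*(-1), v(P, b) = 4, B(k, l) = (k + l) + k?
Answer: -2376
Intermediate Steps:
B(k, l) = l + 2*k
D = 44 (D = ((-1 + 2*(-5))*4)*(-1) = ((-1 - 10)*4)*(-1) = -11*4*(-1) = -44*(-1) = 44)
(-86 + (-4 - 4)*(-3 - 1))*D = (-86 + (-4 - 4)*(-3 - 1))*44 = (-86 - 8*(-4))*44 = (-86 + 32)*44 = -54*44 = -2376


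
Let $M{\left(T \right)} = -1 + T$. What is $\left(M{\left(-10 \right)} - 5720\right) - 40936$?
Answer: $-46667$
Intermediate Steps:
$\left(M{\left(-10 \right)} - 5720\right) - 40936 = \left(\left(-1 - 10\right) - 5720\right) - 40936 = \left(-11 - 5720\right) - 40936 = -5731 - 40936 = -46667$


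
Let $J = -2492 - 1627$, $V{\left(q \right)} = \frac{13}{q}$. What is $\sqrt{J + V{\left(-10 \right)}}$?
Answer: $\frac{i \sqrt{412030}}{10} \approx 64.19 i$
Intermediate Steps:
$J = -4119$
$\sqrt{J + V{\left(-10 \right)}} = \sqrt{-4119 + \frac{13}{-10}} = \sqrt{-4119 + 13 \left(- \frac{1}{10}\right)} = \sqrt{-4119 - \frac{13}{10}} = \sqrt{- \frac{41203}{10}} = \frac{i \sqrt{412030}}{10}$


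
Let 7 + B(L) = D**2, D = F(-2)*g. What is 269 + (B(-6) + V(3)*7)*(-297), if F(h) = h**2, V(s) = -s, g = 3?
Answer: -34183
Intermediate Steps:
D = 12 (D = (-2)**2*3 = 4*3 = 12)
B(L) = 137 (B(L) = -7 + 12**2 = -7 + 144 = 137)
269 + (B(-6) + V(3)*7)*(-297) = 269 + (137 - 1*3*7)*(-297) = 269 + (137 - 3*7)*(-297) = 269 + (137 - 21)*(-297) = 269 + 116*(-297) = 269 - 34452 = -34183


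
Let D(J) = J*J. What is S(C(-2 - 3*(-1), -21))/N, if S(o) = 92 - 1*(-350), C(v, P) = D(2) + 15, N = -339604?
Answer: -221/169802 ≈ -0.0013015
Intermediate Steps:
D(J) = J**2
C(v, P) = 19 (C(v, P) = 2**2 + 15 = 4 + 15 = 19)
S(o) = 442 (S(o) = 92 + 350 = 442)
S(C(-2 - 3*(-1), -21))/N = 442/(-339604) = 442*(-1/339604) = -221/169802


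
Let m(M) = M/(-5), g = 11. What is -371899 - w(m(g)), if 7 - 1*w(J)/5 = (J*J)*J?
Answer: -9299681/25 ≈ -3.7199e+5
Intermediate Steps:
m(M) = -M/5 (m(M) = M*(-1/5) = -M/5)
w(J) = 35 - 5*J**3 (w(J) = 35 - 5*J*J*J = 35 - 5*J**2*J = 35 - 5*J**3)
-371899 - w(m(g)) = -371899 - (35 - 5*(-1/5*11)**3) = -371899 - (35 - 5*(-11/5)**3) = -371899 - (35 - 5*(-1331/125)) = -371899 - (35 + 1331/25) = -371899 - 1*2206/25 = -371899 - 2206/25 = -9299681/25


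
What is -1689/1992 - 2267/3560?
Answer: -54837/36935 ≈ -1.4847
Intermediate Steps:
-1689/1992 - 2267/3560 = -1689*1/1992 - 2267*1/3560 = -563/664 - 2267/3560 = -54837/36935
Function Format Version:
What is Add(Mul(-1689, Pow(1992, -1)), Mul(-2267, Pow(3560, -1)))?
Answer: Rational(-54837, 36935) ≈ -1.4847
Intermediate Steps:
Add(Mul(-1689, Pow(1992, -1)), Mul(-2267, Pow(3560, -1))) = Add(Mul(-1689, Rational(1, 1992)), Mul(-2267, Rational(1, 3560))) = Add(Rational(-563, 664), Rational(-2267, 3560)) = Rational(-54837, 36935)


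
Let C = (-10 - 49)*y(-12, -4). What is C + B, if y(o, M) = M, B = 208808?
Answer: 209044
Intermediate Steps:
C = 236 (C = (-10 - 49)*(-4) = -59*(-4) = 236)
C + B = 236 + 208808 = 209044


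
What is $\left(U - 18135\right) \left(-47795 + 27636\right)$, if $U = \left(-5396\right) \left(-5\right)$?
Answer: $-178306355$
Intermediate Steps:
$U = 26980$
$\left(U - 18135\right) \left(-47795 + 27636\right) = \left(26980 - 18135\right) \left(-47795 + 27636\right) = 8845 \left(-20159\right) = -178306355$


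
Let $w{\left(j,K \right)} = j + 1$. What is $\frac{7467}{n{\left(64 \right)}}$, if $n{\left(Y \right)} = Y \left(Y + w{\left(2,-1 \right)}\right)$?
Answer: $\frac{7467}{4288} \approx 1.7414$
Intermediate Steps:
$w{\left(j,K \right)} = 1 + j$
$n{\left(Y \right)} = Y \left(3 + Y\right)$ ($n{\left(Y \right)} = Y \left(Y + \left(1 + 2\right)\right) = Y \left(Y + 3\right) = Y \left(3 + Y\right)$)
$\frac{7467}{n{\left(64 \right)}} = \frac{7467}{64 \left(3 + 64\right)} = \frac{7467}{64 \cdot 67} = \frac{7467}{4288}$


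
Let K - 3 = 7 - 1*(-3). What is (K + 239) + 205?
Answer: 457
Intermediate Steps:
K = 13 (K = 3 + (7 - 1*(-3)) = 3 + (7 + 3) = 3 + 10 = 13)
(K + 239) + 205 = (13 + 239) + 205 = 252 + 205 = 457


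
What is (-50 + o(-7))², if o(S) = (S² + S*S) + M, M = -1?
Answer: 2209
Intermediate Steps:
o(S) = -1 + 2*S² (o(S) = (S² + S*S) - 1 = (S² + S²) - 1 = 2*S² - 1 = -1 + 2*S²)
(-50 + o(-7))² = (-50 + (-1 + 2*(-7)²))² = (-50 + (-1 + 2*49))² = (-50 + (-1 + 98))² = (-50 + 97)² = 47² = 2209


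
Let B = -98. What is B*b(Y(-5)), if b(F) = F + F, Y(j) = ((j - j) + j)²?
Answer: -4900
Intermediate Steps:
Y(j) = j² (Y(j) = (0 + j)² = j²)
b(F) = 2*F
B*b(Y(-5)) = -196*(-5)² = -196*25 = -98*50 = -4900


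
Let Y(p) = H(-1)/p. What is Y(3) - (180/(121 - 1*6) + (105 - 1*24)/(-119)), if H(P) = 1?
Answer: -4526/8211 ≈ -0.55121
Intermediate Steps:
Y(p) = 1/p
Y(3) - (180/(121 - 1*6) + (105 - 1*24)/(-119)) = 1/3 - (180/(121 - 1*6) + (105 - 1*24)/(-119)) = 1/3 - (180/(121 - 6) + (105 - 24)*(-1/119)) = 1/3 - (180/115 + 81*(-1/119)) = 1/3 - (180*(1/115) - 81/119) = 1/3 - (36/23 - 81/119) = 1/3 - 1*2421/2737 = 1/3 - 2421/2737 = -4526/8211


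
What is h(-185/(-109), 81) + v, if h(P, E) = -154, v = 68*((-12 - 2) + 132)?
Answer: 7870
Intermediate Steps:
v = 8024 (v = 68*(-14 + 132) = 68*118 = 8024)
h(-185/(-109), 81) + v = -154 + 8024 = 7870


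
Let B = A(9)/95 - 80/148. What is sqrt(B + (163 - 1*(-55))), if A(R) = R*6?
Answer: 12*sqrt(18706830)/3515 ≈ 14.766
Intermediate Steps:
A(R) = 6*R
B = 98/3515 (B = (6*9)/95 - 80/148 = 54*(1/95) - 80*1/148 = 54/95 - 20/37 = 98/3515 ≈ 0.027881)
sqrt(B + (163 - 1*(-55))) = sqrt(98/3515 + (163 - 1*(-55))) = sqrt(98/3515 + (163 + 55)) = sqrt(98/3515 + 218) = sqrt(766368/3515) = 12*sqrt(18706830)/3515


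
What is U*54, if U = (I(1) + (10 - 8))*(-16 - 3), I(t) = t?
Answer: -3078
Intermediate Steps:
U = -57 (U = (1 + (10 - 8))*(-16 - 3) = (1 + 2)*(-19) = 3*(-19) = -57)
U*54 = -57*54 = -3078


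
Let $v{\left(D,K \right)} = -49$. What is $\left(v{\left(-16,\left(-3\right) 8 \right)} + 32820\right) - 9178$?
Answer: $23593$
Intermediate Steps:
$\left(v{\left(-16,\left(-3\right) 8 \right)} + 32820\right) - 9178 = \left(-49 + 32820\right) - 9178 = 32771 - 9178 = 23593$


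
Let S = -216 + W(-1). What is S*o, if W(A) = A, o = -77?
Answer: 16709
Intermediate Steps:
S = -217 (S = -216 - 1 = -217)
S*o = -217*(-77) = 16709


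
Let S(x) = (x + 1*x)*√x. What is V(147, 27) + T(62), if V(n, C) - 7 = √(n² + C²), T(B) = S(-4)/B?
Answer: 7 + 3*√2482 - 8*I/31 ≈ 156.46 - 0.25806*I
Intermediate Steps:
S(x) = 2*x^(3/2) (S(x) = (x + x)*√x = (2*x)*√x = 2*x^(3/2))
T(B) = -16*I/B (T(B) = (2*(-4)^(3/2))/B = (2*(-8*I))/B = (-16*I)/B = -16*I/B)
V(n, C) = 7 + √(C² + n²) (V(n, C) = 7 + √(n² + C²) = 7 + √(C² + n²))
V(147, 27) + T(62) = (7 + √(27² + 147²)) - 16*I/62 = (7 + √(729 + 21609)) - 16*I*1/62 = (7 + √22338) - 8*I/31 = (7 + 3*√2482) - 8*I/31 = 7 + 3*√2482 - 8*I/31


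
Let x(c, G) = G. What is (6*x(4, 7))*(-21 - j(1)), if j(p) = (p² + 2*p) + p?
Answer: -1050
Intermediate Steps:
j(p) = p² + 3*p
(6*x(4, 7))*(-21 - j(1)) = (6*7)*(-21 - (3 + 1)) = 42*(-21 - 4) = 42*(-25) = -1050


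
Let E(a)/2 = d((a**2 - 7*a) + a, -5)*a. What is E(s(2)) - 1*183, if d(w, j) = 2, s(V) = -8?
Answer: -215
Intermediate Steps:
E(a) = 4*a (E(a) = 2*(2*a) = 4*a)
E(s(2)) - 1*183 = 4*(-8) - 1*183 = -32 - 183 = -215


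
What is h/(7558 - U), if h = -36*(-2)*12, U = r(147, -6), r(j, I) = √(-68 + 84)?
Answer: 144/1259 ≈ 0.11438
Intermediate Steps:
r(j, I) = 4 (r(j, I) = √16 = 4)
U = 4
h = 864 (h = 72*12 = 864)
h/(7558 - U) = 864/(7558 - 1*4) = 864/(7558 - 4) = 864/7554 = 864*(1/7554) = 144/1259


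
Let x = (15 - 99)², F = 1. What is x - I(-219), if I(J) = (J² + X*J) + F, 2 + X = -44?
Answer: -50980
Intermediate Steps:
X = -46 (X = -2 - 44 = -46)
I(J) = 1 + J² - 46*J (I(J) = (J² - 46*J) + 1 = 1 + J² - 46*J)
x = 7056 (x = (-84)² = 7056)
x - I(-219) = 7056 - (1 + (-219)² - 46*(-219)) = 7056 - (1 + 47961 + 10074) = 7056 - 1*58036 = 7056 - 58036 = -50980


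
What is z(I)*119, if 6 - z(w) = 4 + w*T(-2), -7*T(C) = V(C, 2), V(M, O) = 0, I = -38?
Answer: 238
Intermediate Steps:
T(C) = 0 (T(C) = -1/7*0 = 0)
z(w) = 2 (z(w) = 6 - (4 + w*0) = 6 - (4 + 0) = 6 - 1*4 = 6 - 4 = 2)
z(I)*119 = 2*119 = 238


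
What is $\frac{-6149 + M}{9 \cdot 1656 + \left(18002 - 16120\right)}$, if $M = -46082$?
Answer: $- \frac{52231}{16786} \approx -3.1116$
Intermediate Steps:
$\frac{-6149 + M}{9 \cdot 1656 + \left(18002 - 16120\right)} = \frac{-6149 - 46082}{9 \cdot 1656 + \left(18002 - 16120\right)} = - \frac{52231}{14904 + \left(18002 - 16120\right)} = - \frac{52231}{14904 + 1882} = - \frac{52231}{16786}$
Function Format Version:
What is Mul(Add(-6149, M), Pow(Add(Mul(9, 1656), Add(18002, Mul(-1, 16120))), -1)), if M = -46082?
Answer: Rational(-52231, 16786) ≈ -3.1116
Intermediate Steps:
Mul(Add(-6149, M), Pow(Add(Mul(9, 1656), Add(18002, Mul(-1, 16120))), -1)) = Mul(Add(-6149, -46082), Pow(Add(Mul(9, 1656), Add(18002, Mul(-1, 16120))), -1)) = Mul(-52231, Pow(Add(14904, Add(18002, -16120)), -1)) = Mul(-52231, Pow(Add(14904, 1882), -1)) = Mul(-52231, Pow(16786, -1)) = Mul(-52231, Rational(1, 16786)) = Rational(-52231, 16786)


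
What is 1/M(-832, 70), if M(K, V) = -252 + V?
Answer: -1/182 ≈ -0.0054945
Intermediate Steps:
1/M(-832, 70) = 1/(-252 + 70) = 1/(-182) = -1/182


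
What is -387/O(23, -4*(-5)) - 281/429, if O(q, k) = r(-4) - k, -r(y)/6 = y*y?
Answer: 133427/49764 ≈ 2.6812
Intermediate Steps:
r(y) = -6*y² (r(y) = -6*y*y = -6*y²)
O(q, k) = -96 - k (O(q, k) = -6*(-4)² - k = -6*16 - k = -96 - k)
-387/O(23, -4*(-5)) - 281/429 = -387/(-96 - (-4)*(-5)) - 281/429 = -387/(-96 - 1*20) - 281*1/429 = -387/(-96 - 20) - 281/429 = -387/(-116) - 281/429 = -387*(-1/116) - 281/429 = 387/116 - 281/429 = 133427/49764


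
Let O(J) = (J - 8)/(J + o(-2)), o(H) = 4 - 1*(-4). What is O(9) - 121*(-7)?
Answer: 14400/17 ≈ 847.06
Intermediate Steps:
o(H) = 8 (o(H) = 4 + 4 = 8)
O(J) = (-8 + J)/(8 + J) (O(J) = (J - 8)/(J + 8) = (-8 + J)/(8 + J))
O(9) - 121*(-7) = (-8 + 9)/(8 + 9) - 121*(-7) = 1/17 + 847 = 14400/17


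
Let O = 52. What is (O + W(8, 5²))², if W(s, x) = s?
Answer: 3600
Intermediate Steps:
(O + W(8, 5²))² = (52 + 8)² = 60² = 3600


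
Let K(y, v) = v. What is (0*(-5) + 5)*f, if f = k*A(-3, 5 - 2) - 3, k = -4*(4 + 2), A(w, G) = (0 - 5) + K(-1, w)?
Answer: 945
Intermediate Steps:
A(w, G) = -5 + w (A(w, G) = (0 - 5) + w = -5 + w)
k = -24 (k = -4*6 = -24)
f = 189 (f = -24*(-5 - 3) - 3 = -24*(-8) - 3 = 192 - 3 = 189)
(0*(-5) + 5)*f = (0*(-5) + 5)*189 = (0 + 5)*189 = 5*189 = 945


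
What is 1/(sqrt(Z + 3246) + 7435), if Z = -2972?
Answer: 7435/55278951 - sqrt(274)/55278951 ≈ 0.00013420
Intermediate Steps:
1/(sqrt(Z + 3246) + 7435) = 1/(sqrt(-2972 + 3246) + 7435) = 1/(sqrt(274) + 7435) = 1/(7435 + sqrt(274))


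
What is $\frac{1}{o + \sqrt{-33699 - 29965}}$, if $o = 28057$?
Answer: $\frac{28057}{787258913} - \frac{4 i \sqrt{3979}}{787258913} \approx 3.5639 \cdot 10^{-5} - 3.205 \cdot 10^{-7} i$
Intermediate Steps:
$\frac{1}{o + \sqrt{-33699 - 29965}} = \frac{1}{28057 + \sqrt{-33699 - 29965}} = \frac{1}{28057 + \sqrt{-63664}} = \frac{1}{28057 + 4 i \sqrt{3979}}$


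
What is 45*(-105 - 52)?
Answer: -7065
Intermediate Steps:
45*(-105 - 52) = 45*(-157) = -7065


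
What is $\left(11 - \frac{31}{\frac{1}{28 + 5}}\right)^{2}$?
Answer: $1024144$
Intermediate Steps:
$\left(11 - \frac{31}{\frac{1}{28 + 5}}\right)^{2} = \left(11 - \frac{31}{\frac{1}{33}}\right)^{2} = \left(11 - 31 \frac{1}{\frac{1}{33}}\right)^{2} = \left(11 - 1023\right)^{2} = \left(-1012\right)^{2} = 1024144$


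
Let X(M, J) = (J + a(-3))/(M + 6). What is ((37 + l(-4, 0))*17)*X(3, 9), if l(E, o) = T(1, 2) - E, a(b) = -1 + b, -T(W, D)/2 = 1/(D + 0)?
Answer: 3400/9 ≈ 377.78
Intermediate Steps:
T(W, D) = -2/D (T(W, D) = -2/(D + 0) = -2/D)
l(E, o) = -1 - E (l(E, o) = -2/2 - E = -2*½ - E = -1 - E)
X(M, J) = (-4 + J)/(6 + M) (X(M, J) = (J + (-1 - 3))/(M + 6) = (J - 4)/(6 + M) = (-4 + J)/(6 + M))
((37 + l(-4, 0))*17)*X(3, 9) = ((37 + (-1 - 1*(-4)))*17)*((-4 + 9)/(6 + 3)) = ((37 + (-1 + 4))*17)*(5/9) = ((37 + 3)*17)*((⅑)*5) = (40*17)*(5/9) = 680*(5/9) = 3400/9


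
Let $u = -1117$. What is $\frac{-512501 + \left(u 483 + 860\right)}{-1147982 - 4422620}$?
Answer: $\frac{525576}{2785301} \approx 0.1887$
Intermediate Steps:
$\frac{-512501 + \left(u 483 + 860\right)}{-1147982 - 4422620} = \frac{-512501 + \left(\left(-1117\right) 483 + 860\right)}{-1147982 - 4422620} = \frac{-512501 + \left(-539511 + 860\right)}{-5570602} = \left(-512501 - 538651\right) \left(- \frac{1}{5570602}\right) = \left(-1051152\right) \left(- \frac{1}{5570602}\right) = \frac{525576}{2785301}$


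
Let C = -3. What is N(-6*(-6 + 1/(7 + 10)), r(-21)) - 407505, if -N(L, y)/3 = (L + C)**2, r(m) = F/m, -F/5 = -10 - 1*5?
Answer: -118693020/289 ≈ -4.1070e+5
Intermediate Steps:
F = 75 (F = -5*(-10 - 1*5) = -5*(-10 - 5) = -5*(-15) = 75)
r(m) = 75/m
N(L, y) = -3*(-3 + L)**2 (N(L, y) = -3*(L - 3)**2 = -3*(-3 + L)**2)
N(-6*(-6 + 1/(7 + 10)), r(-21)) - 407505 = -3*(-3 - 6*(-6 + 1/(7 + 10)))**2 - 407505 = -3*(-3 - 6*(-6 + 1/17))**2 - 407505 = -3*(-3 - 6*(-101/17))**2 - 407505 = -3*(-3 + 606/17)**2 - 407505 = -3*(555/17)**2 - 407505 = -3*308025/289 - 407505 = -924075/289 - 407505 = -118693020/289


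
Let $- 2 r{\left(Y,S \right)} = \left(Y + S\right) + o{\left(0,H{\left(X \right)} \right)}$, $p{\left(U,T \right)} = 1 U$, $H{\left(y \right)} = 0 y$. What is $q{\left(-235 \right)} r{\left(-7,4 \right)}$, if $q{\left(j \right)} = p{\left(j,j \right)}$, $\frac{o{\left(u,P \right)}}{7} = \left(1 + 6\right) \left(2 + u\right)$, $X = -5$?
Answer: $\frac{22325}{2} \approx 11163.0$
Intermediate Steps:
$H{\left(y \right)} = 0$
$o{\left(u,P \right)} = 98 + 49 u$ ($o{\left(u,P \right)} = 7 \left(1 + 6\right) \left(2 + u\right) = 7 \cdot 7 \left(2 + u\right) = 7 \left(14 + 7 u\right) = 98 + 49 u$)
$p{\left(U,T \right)} = U$
$q{\left(j \right)} = j$
$r{\left(Y,S \right)} = -49 - \frac{S}{2} - \frac{Y}{2}$ ($r{\left(Y,S \right)} = - \frac{\left(Y + S\right) + \left(98 + 49 \cdot 0\right)}{2} = - \frac{\left(S + Y\right) + \left(98 + 0\right)}{2} = - \frac{\left(S + Y\right) + 98}{2} = - \frac{98 + S + Y}{2} = -49 - \frac{S}{2} - \frac{Y}{2}$)
$q{\left(-235 \right)} r{\left(-7,4 \right)} = - 235 \left(-49 - 2 - - \frac{7}{2}\right) = - 235 \left(-49 - 2 + \frac{7}{2}\right) = \left(-235\right) \left(- \frac{95}{2}\right) = \frac{22325}{2}$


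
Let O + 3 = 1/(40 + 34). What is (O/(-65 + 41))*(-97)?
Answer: -21437/1776 ≈ -12.070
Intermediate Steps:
O = -221/74 (O = -3 + 1/(40 + 34) = -3 + 1/74 = -221/74 ≈ -2.9865)
(O/(-65 + 41))*(-97) = (-221/74/(-65 + 41))*(-97) = (-221/74/(-24))*(-97) = -1/24*(-221/74)*(-97) = (221/1776)*(-97) = -21437/1776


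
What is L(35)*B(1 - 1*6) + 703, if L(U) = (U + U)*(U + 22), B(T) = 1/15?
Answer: 969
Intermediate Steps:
B(T) = 1/15
L(U) = 2*U*(22 + U) (L(U) = (2*U)*(22 + U) = 2*U*(22 + U))
L(35)*B(1 - 1*6) + 703 = (2*35*(22 + 35))*(1/15) + 703 = (2*35*57)*(1/15) + 703 = 3990*(1/15) + 703 = 266 + 703 = 969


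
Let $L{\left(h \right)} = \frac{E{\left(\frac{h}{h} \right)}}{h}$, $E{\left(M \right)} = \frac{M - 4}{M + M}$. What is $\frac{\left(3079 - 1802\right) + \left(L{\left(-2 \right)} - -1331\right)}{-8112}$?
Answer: $- \frac{10435}{32448} \approx -0.32159$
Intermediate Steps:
$E{\left(M \right)} = \frac{-4 + M}{2 M}$
$L{\left(h \right)} = - \frac{3}{2 h}$ ($L{\left(h \right)} = \frac{\frac{1}{2} \frac{1}{h \frac{1}{h}} \left(-4 + \frac{h}{h}\right)}{h} = \frac{\frac{1}{2} \cdot 1^{-1} \left(-4 + 1\right)}{h} = \frac{\frac{1}{2} \cdot 1 \left(-3\right)}{h} = - \frac{3}{2 h}$)
$\frac{\left(3079 - 1802\right) + \left(L{\left(-2 \right)} - -1331\right)}{-8112} = \frac{\left(3079 - 1802\right) - \left(-1331 + \frac{3}{2 \left(-2\right)}\right)}{-8112} = \left(1277 + \left(\left(- \frac{3}{2}\right) \left(- \frac{1}{2}\right) + 1331\right)\right) \left(- \frac{1}{8112}\right) = \left(1277 + \left(\frac{3}{4} + 1331\right)\right) \left(- \frac{1}{8112}\right) = \left(1277 + \frac{5327}{4}\right) \left(- \frac{1}{8112}\right) = \frac{10435}{4} \left(- \frac{1}{8112}\right) = - \frac{10435}{32448}$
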